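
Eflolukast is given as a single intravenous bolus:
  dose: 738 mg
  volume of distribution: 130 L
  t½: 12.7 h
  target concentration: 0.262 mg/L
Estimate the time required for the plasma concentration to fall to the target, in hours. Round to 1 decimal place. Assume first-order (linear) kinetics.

C₀ = Dose / Vd = 738.0 / 130 = 5.677 mg/L
k = ln2 / t½ = 0.693147 / 12.7 = 0.05458 h⁻¹
t = ln(C₀ / C) / k = ln(5.677 / 0.262) / 0.05458
  = ln(21.67) / 0.05458 = 3.076 / 0.05458 = 56.36 h

56.4 h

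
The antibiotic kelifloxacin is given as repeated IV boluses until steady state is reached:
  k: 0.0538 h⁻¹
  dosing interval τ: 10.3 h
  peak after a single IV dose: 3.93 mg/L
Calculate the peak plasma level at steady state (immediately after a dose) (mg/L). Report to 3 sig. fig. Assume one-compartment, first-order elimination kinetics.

9.24 mg/L

e^(−kτ) = e^(−0.05380 × 10.3) = 0.5746
Accumulation ratio R = 1 / (1 − e^(−kτ)) = 1 / (1 − 0.5746) = 2.351
Steady-state peak = C₀ × R = 3.93 × 2.351 = 9.239 mg/L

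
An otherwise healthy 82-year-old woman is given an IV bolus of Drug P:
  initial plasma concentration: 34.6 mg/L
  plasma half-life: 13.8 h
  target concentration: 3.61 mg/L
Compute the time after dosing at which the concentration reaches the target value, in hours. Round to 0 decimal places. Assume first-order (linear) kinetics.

k = ln2 / t½ = 0.693147 / 13.8 = 0.05023 h⁻¹
t = ln(C₀ / C) / k = ln(34.60 / 3.61) / 0.05023
  = ln(9.584) / 0.05023 = 2.260 / 0.05023 = 44.99 h

45 h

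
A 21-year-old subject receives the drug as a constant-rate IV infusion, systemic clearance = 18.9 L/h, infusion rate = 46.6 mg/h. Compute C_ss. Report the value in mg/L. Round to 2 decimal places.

At steady state Css = R₀ / CL = 46.6 / 18.90 = 2.466 mg/L

2.47 mg/L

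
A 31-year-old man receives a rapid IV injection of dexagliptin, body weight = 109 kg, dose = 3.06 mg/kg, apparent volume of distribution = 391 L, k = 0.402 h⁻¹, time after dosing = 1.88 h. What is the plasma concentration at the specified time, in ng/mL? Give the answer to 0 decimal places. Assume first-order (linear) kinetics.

Total dose = 3.06 × 109 = 333.5 mg
C₀ = Dose / Vd = 333.5 / 391 = 0.8529 mg/L
C = C₀ · e^(−k·t) = 0.8529 × e^(−0.4020 × 1.88)
  = 0.8529 × 0.4697 = 0.4006 mg/L
Convert: 0.4006 mg/L × 1000 = 400.6 ng/mL

401 ng/mL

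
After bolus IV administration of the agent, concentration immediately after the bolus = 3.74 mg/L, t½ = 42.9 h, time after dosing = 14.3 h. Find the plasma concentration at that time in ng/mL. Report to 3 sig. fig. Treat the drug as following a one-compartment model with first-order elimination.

k = ln2 / t½ = 0.693147 / 42.9 = 0.01616 h⁻¹
C = C₀ · e^(−k·t) = 3.740 × e^(−0.01616 × 14.3)
  = 3.740 × 0.7937 = 2.968 mg/L
Convert: 2.968 mg/L × 1000 = 2968 ng/mL

2970 ng/mL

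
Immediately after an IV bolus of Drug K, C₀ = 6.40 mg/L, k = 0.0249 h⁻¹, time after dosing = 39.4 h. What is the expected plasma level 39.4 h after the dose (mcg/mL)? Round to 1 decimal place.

C = C₀ · e^(−k·t) = 6.400 × e^(−0.02490 × 39.4)
  = 6.400 × 0.3749 = 2.399 mg/L
(2.399 mg/L = 2.399 mcg/mL)

2.4 mcg/mL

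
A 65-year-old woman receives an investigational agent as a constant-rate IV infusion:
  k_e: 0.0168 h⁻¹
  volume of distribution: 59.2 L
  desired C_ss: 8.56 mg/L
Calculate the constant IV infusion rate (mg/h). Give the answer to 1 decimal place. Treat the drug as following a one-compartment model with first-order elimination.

8.5 mg/h

CL = k × Vd = 0.01680 × 59.2 = 0.9946 L/h
At steady state, infusion rate R₀ = Css × CL = 8.56 × 0.9946 = 8.514 mg/h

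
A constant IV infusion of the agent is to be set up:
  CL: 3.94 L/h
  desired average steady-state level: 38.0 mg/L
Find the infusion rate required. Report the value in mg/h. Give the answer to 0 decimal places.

150 mg/h

At steady state, infusion rate R₀ = Css × CL = 38.0 × 3.940 = 149.7 mg/h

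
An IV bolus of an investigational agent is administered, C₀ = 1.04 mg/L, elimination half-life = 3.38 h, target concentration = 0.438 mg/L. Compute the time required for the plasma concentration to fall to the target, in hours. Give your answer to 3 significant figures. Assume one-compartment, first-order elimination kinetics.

k = ln2 / t½ = 0.693147 / 3.38 = 0.2051 h⁻¹
t = ln(C₀ / C) / k = ln(1.040 / 0.438) / 0.2051
  = ln(2.374) / 0.2051 = 0.8646 / 0.2051 = 4.216 h

4.22 h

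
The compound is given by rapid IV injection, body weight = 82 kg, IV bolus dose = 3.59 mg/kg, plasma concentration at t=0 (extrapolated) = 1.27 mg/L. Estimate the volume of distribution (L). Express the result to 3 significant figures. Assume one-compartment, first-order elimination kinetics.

Dose = 3.59 × 82 = 294.4 mg
Vd = Dose / C₀ = 294.4 / 1.27 = 231.8 L

232 L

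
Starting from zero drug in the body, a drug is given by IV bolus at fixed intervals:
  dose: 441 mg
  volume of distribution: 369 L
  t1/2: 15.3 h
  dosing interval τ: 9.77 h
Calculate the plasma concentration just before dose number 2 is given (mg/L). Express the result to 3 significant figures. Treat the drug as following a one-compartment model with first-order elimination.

0.768 mg/L

C₀ per dose = Dose / Vd = 441 / 369 = 1.195 mg/L
k = ln2 / t½ = 0.693147 / 15.3 = 0.04530 h⁻¹
Fraction remaining after one interval: r = e^(−kτ) = e^(−0.04530 × 9.77) = 0.6424
Before dose 2, 1 dose has been given (aged 1τ).
C_trough = C₀ × r = 1.195 × 0.6424 = 0.7677 mg/L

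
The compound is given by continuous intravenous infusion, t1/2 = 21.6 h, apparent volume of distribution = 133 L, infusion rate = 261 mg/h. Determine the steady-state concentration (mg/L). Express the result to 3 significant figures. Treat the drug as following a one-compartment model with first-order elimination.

k = ln2 / t½ = 0.693147 / 21.6 = 0.03209 h⁻¹
CL = k × Vd = 0.03209 × 133 = 4.268 L/h
At steady state Css = R₀ / CL = 261 / 4.268 = 61.15 mg/L

61.2 mg/L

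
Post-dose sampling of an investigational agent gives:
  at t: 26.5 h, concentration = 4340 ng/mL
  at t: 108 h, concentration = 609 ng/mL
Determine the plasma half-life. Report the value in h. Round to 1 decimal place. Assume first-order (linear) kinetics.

k = ln(C₁/C₂) / (t₂ − t₁) = ln(4340/609) / (108 − 26.5)
  = 1.964 / 81.50 = 0.02410 h⁻¹
t½ = ln2 / k = 0.693147 / 0.02410 = 28.76 h

28.8 h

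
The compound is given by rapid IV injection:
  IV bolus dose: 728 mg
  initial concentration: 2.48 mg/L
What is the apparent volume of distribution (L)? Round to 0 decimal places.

294 L

Vd = Dose / C₀ = 728.0 / 2.48 = 293.5 L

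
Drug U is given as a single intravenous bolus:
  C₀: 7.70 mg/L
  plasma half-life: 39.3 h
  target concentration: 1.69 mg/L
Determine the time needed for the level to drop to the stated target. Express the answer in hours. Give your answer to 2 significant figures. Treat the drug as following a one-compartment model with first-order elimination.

86 h

k = ln2 / t½ = 0.693147 / 39.3 = 0.01764 h⁻¹
t = ln(C₀ / C) / k = ln(7.700 / 1.69) / 0.01764
  = ln(4.556) / 0.01764 = 1.516 / 0.01764 = 85.94 h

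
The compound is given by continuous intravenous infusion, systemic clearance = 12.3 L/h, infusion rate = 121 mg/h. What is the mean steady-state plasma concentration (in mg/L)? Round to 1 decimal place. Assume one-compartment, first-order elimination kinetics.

9.8 mg/L

At steady state Css = R₀ / CL = 121 / 12.30 = 9.837 mg/L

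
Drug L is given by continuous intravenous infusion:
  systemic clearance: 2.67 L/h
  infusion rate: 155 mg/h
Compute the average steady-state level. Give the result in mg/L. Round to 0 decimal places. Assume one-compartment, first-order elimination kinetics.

At steady state Css = R₀ / CL = 155 / 2.670 = 58.05 mg/L

58 mg/L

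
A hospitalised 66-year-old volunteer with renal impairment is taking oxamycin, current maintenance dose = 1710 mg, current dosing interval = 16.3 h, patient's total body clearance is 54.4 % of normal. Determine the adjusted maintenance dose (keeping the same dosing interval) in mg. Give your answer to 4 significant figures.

To keep the same average steady-state level, dosing rate must scale with clearance.
CL ratio = 54.4 / 100 = 0.5440
New dose (same interval) = 1710 × 0.5440 = 930.2 mg

930.2 mg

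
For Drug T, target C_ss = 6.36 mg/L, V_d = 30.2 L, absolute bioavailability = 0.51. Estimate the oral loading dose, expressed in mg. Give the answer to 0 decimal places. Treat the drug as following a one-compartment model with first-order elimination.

377 mg

LD = Css × Vd / F = 6.36 × 30.2 / 0.51 = 376.6 mg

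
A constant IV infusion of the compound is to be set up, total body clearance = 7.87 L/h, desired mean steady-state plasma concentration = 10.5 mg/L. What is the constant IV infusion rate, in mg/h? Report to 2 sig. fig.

83 mg/h

At steady state, infusion rate R₀ = Css × CL = 10.5 × 7.870 = 82.64 mg/h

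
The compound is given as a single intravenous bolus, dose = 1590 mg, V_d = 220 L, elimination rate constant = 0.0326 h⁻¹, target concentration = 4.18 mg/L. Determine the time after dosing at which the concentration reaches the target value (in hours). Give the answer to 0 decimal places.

17 h

C₀ = Dose / Vd = 1590 / 220 = 7.227 mg/L
t = ln(C₀ / C) / k = ln(7.227 / 4.18) / 0.03260
  = ln(1.729) / 0.03260 = 0.5475 / 0.03260 = 16.79 h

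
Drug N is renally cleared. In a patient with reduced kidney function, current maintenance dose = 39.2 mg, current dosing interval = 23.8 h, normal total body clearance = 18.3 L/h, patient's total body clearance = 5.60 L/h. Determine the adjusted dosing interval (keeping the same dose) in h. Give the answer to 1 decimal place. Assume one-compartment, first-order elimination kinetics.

77.8 h

To keep the same average steady-state level, dosing rate must scale with clearance.
CL ratio = 5.60 / 18.3 = 0.3060
New interval (same dose) = 23.8 / 0.3060 = 77.78 h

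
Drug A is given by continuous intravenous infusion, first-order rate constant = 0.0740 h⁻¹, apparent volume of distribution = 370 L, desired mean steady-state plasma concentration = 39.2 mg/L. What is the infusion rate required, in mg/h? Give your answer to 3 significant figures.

1070 mg/h

CL = k × Vd = 0.07400 × 370 = 27.38 L/h
At steady state, infusion rate R₀ = Css × CL = 39.2 × 27.38 = 1073 mg/h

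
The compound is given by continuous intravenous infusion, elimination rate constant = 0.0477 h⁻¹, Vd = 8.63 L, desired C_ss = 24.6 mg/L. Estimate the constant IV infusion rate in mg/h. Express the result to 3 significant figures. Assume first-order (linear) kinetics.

10.1 mg/h

CL = k × Vd = 0.04770 × 8.63 = 0.4117 L/h
At steady state, infusion rate R₀ = Css × CL = 24.6 × 0.4117 = 10.13 mg/h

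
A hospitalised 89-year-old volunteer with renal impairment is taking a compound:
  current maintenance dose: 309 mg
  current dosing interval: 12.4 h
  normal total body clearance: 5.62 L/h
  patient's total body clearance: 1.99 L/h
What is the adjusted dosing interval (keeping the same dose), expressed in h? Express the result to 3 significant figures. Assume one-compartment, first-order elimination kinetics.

To keep the same average steady-state level, dosing rate must scale with clearance.
CL ratio = 1.99 / 5.62 = 0.3541
New interval (same dose) = 12.4 / 0.3541 = 35.02 h

35.0 h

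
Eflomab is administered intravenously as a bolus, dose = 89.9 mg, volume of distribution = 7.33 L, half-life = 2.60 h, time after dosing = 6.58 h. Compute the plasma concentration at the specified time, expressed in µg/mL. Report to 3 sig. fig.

2.12 µg/mL

C₀ = Dose / Vd = 89.90 / 7.33 = 12.26 mg/L
k = ln2 / t½ = 0.693147 / 2.60 = 0.2666 h⁻¹
C = C₀ · e^(−k·t) = 12.26 × e^(−0.2666 × 6.58)
  = 12.26 × 0.1730 = 2.121 mg/L
(2.121 mg/L = 2.121 µg/mL)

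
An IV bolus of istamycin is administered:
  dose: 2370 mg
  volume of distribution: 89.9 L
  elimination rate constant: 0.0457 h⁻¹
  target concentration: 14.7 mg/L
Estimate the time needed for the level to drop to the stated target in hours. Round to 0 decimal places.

13 h

C₀ = Dose / Vd = 2370 / 89.9 = 26.36 mg/L
t = ln(C₀ / C) / k = ln(26.36 / 14.7) / 0.04570
  = ln(1.793) / 0.04570 = 0.5839 / 0.04570 = 12.78 h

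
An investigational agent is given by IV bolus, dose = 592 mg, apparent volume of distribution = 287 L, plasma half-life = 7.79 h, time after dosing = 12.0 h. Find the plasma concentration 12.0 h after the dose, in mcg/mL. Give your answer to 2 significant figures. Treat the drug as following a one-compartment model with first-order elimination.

C₀ = Dose / Vd = 592.0 / 287 = 2.063 mg/L
k = ln2 / t½ = 0.693147 / 7.79 = 0.08898 h⁻¹
C = C₀ · e^(−k·t) = 2.063 × e^(−0.08898 × 12.0)
  = 2.063 × 0.3438 = 0.7093 mg/L
(0.7093 mg/L = 0.7093 mcg/mL)

0.71 mcg/mL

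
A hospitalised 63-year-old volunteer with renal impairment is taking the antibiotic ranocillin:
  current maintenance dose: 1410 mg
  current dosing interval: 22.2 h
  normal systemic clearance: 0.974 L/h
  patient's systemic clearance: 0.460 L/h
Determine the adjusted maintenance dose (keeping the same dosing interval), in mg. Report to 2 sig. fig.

670 mg

To keep the same average steady-state level, dosing rate must scale with clearance.
CL ratio = 0.460 / 0.974 = 0.4723
New dose (same interval) = 1410 × 0.4723 = 665.9 mg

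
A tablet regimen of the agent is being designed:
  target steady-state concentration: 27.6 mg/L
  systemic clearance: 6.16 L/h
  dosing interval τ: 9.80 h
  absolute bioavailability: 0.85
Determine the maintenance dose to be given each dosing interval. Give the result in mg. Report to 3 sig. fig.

1960 mg

At steady state, F × (Dose/τ) = Css × CL.
Dose = Css × CL × τ / F = 27.6 × 6.160 × 9.80 / 0.85 = 1960 mg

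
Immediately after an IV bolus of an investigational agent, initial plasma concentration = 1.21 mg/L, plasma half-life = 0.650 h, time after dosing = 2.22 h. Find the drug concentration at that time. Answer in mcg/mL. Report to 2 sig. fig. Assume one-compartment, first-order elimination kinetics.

0.11 mcg/mL

k = ln2 / t½ = 0.693147 / 0.650 = 1.066 h⁻¹
C = C₀ · e^(−k·t) = 1.210 × e^(−1.066 × 2.22)
  = 1.210 × 0.09381 = 0.1135 mg/L
(0.1135 mg/L = 0.1135 mcg/mL)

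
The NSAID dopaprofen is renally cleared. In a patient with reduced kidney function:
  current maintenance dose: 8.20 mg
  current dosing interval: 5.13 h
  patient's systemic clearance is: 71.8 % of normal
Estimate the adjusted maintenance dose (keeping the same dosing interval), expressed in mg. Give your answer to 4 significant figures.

5.888 mg

To keep the same average steady-state level, dosing rate must scale with clearance.
CL ratio = 71.8 / 100 = 0.7180
New dose (same interval) = 8.20 × 0.7180 = 5.888 mg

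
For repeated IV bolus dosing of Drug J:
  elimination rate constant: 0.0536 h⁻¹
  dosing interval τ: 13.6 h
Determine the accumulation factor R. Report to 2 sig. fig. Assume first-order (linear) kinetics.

1.9

e^(−kτ) = e^(−0.05360 × 13.6) = 0.4824
Accumulation ratio R = 1 / (1 − e^(−kτ)) = 1 / (1 − 0.4824) = 1.932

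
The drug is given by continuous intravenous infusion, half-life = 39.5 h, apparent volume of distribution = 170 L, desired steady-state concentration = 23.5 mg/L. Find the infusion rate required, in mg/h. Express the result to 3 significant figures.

70.1 mg/h

k = ln2 / t½ = 0.693147 / 39.5 = 0.01755 h⁻¹
CL = k × Vd = 0.01755 × 170 = 2.984 L/h
At steady state, infusion rate R₀ = Css × CL = 23.5 × 2.984 = 70.12 mg/h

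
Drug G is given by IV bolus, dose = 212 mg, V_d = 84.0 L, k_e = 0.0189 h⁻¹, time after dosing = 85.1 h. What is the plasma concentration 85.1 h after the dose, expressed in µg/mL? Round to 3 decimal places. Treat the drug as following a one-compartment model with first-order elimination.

0.505 µg/mL

C₀ = Dose / Vd = 212.0 / 84.0 = 2.524 mg/L
C = C₀ · e^(−k·t) = 2.524 × e^(−0.01890 × 85.1)
  = 2.524 × 0.2002 = 0.5053 mg/L
(0.5053 mg/L = 0.5053 µg/mL)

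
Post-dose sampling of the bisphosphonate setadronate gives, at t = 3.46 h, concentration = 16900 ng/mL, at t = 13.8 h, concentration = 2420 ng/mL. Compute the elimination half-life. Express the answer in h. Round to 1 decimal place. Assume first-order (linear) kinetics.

3.7 h

k = ln(C₁/C₂) / (t₂ − t₁) = ln(16900/2420) / (13.8 − 3.46)
  = 1.944 / 10.34 = 0.1880 h⁻¹
t½ = ln2 / k = 0.693147 / 0.1880 = 3.687 h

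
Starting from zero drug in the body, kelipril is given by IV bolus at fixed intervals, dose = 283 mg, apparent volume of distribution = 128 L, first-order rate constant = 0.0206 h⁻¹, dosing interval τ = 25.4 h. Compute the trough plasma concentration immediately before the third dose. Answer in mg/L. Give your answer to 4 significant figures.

C₀ per dose = Dose / Vd = 283 / 128 = 2.211 mg/L
Fraction remaining after one interval: r = e^(−kτ) = e^(−0.02060 × 25.4) = 0.5926
Before dose 3, 2 doses have been given (aged 1τ, 2τ).
C_trough = C₀ × (r + r²) = 2.211 × (0.5926 + 0.3512) = 2.087 mg/L

2.087 mg/L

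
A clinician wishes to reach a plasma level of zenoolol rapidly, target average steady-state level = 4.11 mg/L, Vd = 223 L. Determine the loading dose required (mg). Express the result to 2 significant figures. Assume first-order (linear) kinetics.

920 mg

LD = Css × Vd = 4.11 × 223 = 916.5 mg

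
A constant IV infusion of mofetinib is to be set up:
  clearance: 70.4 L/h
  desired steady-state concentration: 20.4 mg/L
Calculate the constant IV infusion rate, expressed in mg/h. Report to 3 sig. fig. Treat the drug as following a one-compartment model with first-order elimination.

At steady state, infusion rate R₀ = Css × CL = 20.4 × 70.40 = 1436 mg/h

1440 mg/h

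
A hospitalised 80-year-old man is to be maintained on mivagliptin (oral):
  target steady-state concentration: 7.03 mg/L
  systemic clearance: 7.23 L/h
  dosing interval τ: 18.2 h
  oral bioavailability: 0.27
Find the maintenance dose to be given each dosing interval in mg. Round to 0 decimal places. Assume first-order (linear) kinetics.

At steady state, F × (Dose/τ) = Css × CL.
Dose = Css × CL × τ / F = 7.03 × 7.230 × 18.2 / 0.27 = 3426 mg

3426 mg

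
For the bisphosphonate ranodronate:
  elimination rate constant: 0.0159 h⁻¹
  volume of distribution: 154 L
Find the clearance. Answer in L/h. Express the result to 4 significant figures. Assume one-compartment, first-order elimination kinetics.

2.449 L/h

CL = k × Vd = 0.0159 × 154 = 2.449 L/h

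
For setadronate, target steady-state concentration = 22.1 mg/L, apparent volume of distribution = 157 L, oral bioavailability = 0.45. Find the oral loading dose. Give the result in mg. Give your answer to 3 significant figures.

LD = Css × Vd / F = 22.1 × 157 / 0.45 = 7710 mg

7710 mg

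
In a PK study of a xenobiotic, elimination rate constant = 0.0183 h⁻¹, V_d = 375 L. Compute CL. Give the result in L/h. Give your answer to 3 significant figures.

CL = k × Vd = 0.0183 × 375 = 6.863 L/h

6.86 L/h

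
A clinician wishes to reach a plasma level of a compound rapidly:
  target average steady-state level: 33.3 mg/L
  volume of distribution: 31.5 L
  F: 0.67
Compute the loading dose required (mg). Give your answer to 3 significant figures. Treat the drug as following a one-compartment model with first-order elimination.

LD = Css × Vd / F = 33.3 × 31.5 / 0.67 = 1566 mg

1570 mg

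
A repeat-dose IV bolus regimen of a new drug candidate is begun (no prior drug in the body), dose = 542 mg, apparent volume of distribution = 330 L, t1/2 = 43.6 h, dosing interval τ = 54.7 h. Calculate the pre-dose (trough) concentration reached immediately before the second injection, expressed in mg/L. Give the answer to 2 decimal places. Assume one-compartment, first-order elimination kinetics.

0.69 mg/L

C₀ per dose = Dose / Vd = 542 / 330 = 1.642 mg/L
k = ln2 / t½ = 0.693147 / 43.6 = 0.01590 h⁻¹
Fraction remaining after one interval: r = e^(−kτ) = e^(−0.01590 × 54.7) = 0.4191
Before dose 2, 1 dose has been given (aged 1τ).
C_trough = C₀ × r = 1.642 × 0.4191 = 0.6882 mg/L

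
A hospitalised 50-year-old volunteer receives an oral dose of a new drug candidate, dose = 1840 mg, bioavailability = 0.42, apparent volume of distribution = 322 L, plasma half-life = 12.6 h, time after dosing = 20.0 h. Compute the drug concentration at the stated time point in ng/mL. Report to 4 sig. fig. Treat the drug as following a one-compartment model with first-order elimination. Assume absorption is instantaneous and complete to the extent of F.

798.7 ng/mL

Amount reaching circulation = F × Dose = 0.42 × 1840 = 772.8 mg
C₀ = F·Dose / Vd = 772.8 / 322 = 2.400 mg/L
k = ln2 / t½ = 0.693147 / 12.6 = 0.05501 h⁻¹
C = C₀ · e^(−k·t) = 2.400 × e^(−0.05501 × 20.0)
  = 2.400 × 0.3328 = 0.7987 mg/L
Convert: 0.7987 mg/L × 1000 = 798.7 ng/mL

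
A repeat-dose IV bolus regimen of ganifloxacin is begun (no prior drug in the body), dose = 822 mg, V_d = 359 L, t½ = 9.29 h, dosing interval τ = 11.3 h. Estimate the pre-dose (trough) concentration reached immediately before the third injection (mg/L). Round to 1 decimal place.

C₀ per dose = Dose / Vd = 822 / 359 = 2.290 mg/L
k = ln2 / t½ = 0.693147 / 9.29 = 0.07461 h⁻¹
Fraction remaining after one interval: r = e^(−kτ) = e^(−0.07461 × 11.3) = 0.4304
Before dose 3, 2 doses have been given (aged 1τ, 2τ).
C_trough = C₀ × (r + r²) = 2.290 × (0.4304 + 0.1852) = 1.410 mg/L

1.4 mg/L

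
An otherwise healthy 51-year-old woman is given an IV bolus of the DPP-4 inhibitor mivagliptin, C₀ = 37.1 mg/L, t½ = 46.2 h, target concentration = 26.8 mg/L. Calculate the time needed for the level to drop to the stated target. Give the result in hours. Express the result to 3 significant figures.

k = ln2 / t½ = 0.693147 / 46.2 = 0.01500 h⁻¹
t = ln(C₀ / C) / k = ln(37.10 / 26.8) / 0.01500
  = ln(1.384) / 0.01500 = 0.3250 / 0.01500 = 21.67 h

21.7 h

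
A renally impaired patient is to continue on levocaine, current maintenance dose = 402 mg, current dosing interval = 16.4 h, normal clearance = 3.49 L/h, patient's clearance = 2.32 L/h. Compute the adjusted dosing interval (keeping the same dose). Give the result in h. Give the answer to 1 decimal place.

To keep the same average steady-state level, dosing rate must scale with clearance.
CL ratio = 2.32 / 3.49 = 0.6648
New interval (same dose) = 16.4 / 0.6648 = 24.67 h

24.7 h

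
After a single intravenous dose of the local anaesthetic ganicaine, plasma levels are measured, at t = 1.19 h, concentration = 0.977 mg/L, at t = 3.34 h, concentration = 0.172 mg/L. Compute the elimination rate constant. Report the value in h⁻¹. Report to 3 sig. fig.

0.808 h⁻¹

k = ln(C₁/C₂) / (t₂ − t₁) = ln(0.977/0.172) / (3.34 − 1.19)
  = 1.737 / 2.150 = 0.8079 h⁻¹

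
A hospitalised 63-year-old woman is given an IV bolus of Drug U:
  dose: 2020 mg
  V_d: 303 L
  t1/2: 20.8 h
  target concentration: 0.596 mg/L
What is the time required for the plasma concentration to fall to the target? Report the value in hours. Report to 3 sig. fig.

C₀ = Dose / Vd = 2020 / 303 = 6.667 mg/L
k = ln2 / t½ = 0.693147 / 20.8 = 0.03332 h⁻¹
t = ln(C₀ / C) / k = ln(6.667 / 0.596) / 0.03332
  = ln(11.19) / 0.03332 = 2.415 / 0.03332 = 72.48 h

72.5 h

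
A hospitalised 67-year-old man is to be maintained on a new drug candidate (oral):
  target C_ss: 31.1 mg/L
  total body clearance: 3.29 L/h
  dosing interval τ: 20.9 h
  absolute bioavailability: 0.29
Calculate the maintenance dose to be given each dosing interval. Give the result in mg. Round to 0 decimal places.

At steady state, F × (Dose/τ) = Css × CL.
Dose = Css × CL × τ / F = 31.1 × 3.290 × 20.9 / 0.29 = 7374 mg

7374 mg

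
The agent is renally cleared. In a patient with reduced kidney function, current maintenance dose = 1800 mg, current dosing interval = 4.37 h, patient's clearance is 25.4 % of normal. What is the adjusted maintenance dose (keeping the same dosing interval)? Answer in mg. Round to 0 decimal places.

To keep the same average steady-state level, dosing rate must scale with clearance.
CL ratio = 25.4 / 100 = 0.2540
New dose (same interval) = 1800 × 0.2540 = 457.2 mg

457 mg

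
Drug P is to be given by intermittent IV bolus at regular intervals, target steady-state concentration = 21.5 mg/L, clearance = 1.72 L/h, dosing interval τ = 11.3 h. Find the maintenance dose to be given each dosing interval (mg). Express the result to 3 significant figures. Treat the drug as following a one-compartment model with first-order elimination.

418 mg

At steady state, Dose/τ = Css × CL.
Dose = Css × CL × τ = 21.5 × 1.720 × 11.3 = 417.9 mg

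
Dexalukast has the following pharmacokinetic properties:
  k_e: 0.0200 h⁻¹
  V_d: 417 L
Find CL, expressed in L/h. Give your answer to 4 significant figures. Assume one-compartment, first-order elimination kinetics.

8.340 L/h

CL = k × Vd = 0.0200 × 417 = 8.340 L/h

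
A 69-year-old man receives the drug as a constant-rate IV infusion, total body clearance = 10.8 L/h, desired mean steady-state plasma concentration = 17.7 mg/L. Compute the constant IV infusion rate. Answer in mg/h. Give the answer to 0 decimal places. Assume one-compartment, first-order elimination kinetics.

At steady state, infusion rate R₀ = Css × CL = 17.7 × 10.80 = 191.2 mg/h

191 mg/h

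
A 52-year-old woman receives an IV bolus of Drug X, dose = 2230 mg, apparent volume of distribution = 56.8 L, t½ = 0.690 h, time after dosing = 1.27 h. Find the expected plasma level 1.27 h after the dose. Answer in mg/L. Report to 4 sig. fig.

C₀ = Dose / Vd = 2230 / 56.8 = 39.26 mg/L
k = ln2 / t½ = 0.693147 / 0.690 = 1.005 h⁻¹
C = C₀ · e^(−k·t) = 39.26 × e^(−1.005 × 1.27)
  = 39.26 × 0.2791 = 10.96 mg/L

10.96 mg/L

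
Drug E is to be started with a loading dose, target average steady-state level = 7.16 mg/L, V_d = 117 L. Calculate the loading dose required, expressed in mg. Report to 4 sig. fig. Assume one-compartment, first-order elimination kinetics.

LD = Css × Vd = 7.16 × 117 = 837.7 mg

837.7 mg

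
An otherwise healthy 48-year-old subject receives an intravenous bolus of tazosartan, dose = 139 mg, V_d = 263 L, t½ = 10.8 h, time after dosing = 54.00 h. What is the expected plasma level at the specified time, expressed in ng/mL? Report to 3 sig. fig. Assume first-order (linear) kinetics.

C₀ = Dose / Vd = 139.0 / 263 = 0.5285 mg/L
k = ln2 / t½ = 0.693147 / 10.8 = 0.06418 h⁻¹
t / t½ = 54.00 / 10.8 = 5 half-lives
C = C₀ × (1/2)^5 = 0.5285 × 0.03125 = 0.01652 mg/L
Convert: 0.01652 mg/L × 1000 = 16.52 ng/mL

16.5 ng/mL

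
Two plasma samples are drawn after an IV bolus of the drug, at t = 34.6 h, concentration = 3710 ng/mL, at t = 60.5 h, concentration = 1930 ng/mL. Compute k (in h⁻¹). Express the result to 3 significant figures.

k = ln(C₁/C₂) / (t₂ − t₁) = ln(3710/1930) / (60.5 − 34.6)
  = 0.6535 / 25.90 = 0.02523 h⁻¹

0.0252 h⁻¹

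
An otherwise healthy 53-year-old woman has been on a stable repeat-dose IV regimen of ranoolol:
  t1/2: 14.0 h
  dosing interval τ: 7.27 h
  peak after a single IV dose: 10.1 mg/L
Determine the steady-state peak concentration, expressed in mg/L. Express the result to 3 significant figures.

33.4 mg/L

k = ln2 / t½ = 0.693147 / 14.0 = 0.04951 h⁻¹
e^(−kτ) = e^(−0.04951 × 7.27) = 0.6977
Accumulation ratio R = 1 / (1 − e^(−kτ)) = 1 / (1 − 0.6977) = 3.308
Steady-state peak = C₀ × R = 10.1 × 3.308 = 33.41 mg/L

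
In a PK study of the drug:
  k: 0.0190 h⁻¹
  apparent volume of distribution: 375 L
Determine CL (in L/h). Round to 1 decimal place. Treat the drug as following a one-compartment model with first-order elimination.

CL = k × Vd = 0.0190 × 375 = 7.125 L/h

7.1 L/h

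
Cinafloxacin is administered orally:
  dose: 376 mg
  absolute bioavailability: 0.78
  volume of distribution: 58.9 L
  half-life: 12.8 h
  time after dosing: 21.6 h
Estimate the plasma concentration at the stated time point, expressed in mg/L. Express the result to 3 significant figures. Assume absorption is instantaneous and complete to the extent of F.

1.55 mg/L

Amount reaching circulation = F × Dose = 0.78 × 376.0 = 293.3 mg
C₀ = F·Dose / Vd = 293.3 / 58.9 = 4.980 mg/L
k = ln2 / t½ = 0.693147 / 12.8 = 0.05415 h⁻¹
C = C₀ · e^(−k·t) = 4.980 × e^(−0.05415 × 21.6)
  = 4.980 × 0.3105 = 1.546 mg/L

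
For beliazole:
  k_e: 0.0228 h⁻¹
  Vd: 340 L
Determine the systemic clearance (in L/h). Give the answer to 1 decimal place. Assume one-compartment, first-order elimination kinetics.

CL = k × Vd = 0.0228 × 340 = 7.752 L/h

7.8 L/h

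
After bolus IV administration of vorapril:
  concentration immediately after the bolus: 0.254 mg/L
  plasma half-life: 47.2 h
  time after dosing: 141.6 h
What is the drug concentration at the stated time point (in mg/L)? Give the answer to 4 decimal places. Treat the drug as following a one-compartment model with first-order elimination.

k = ln2 / t½ = 0.693147 / 47.2 = 0.01469 h⁻¹
t / t½ = 141.6 / 47.2 = 3 half-lives
C = C₀ × (1/2)^3 = 0.2540 × 0.1250 = 0.03175 mg/L

0.0318 mg/L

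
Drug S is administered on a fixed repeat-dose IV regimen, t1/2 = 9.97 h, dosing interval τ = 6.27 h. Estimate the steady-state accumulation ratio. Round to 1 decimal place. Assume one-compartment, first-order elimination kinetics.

2.8

k = ln2 / t½ = 0.693147 / 9.97 = 0.06952 h⁻¹
e^(−kτ) = e^(−0.06952 × 6.27) = 0.6467
Accumulation ratio R = 1 / (1 − e^(−kτ)) = 1 / (1 − 0.6467) = 2.830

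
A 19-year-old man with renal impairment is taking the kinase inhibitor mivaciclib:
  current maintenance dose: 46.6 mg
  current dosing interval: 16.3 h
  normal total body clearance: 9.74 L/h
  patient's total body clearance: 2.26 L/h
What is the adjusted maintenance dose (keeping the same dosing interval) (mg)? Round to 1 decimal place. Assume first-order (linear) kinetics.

To keep the same average steady-state level, dosing rate must scale with clearance.
CL ratio = 2.26 / 9.74 = 0.2320
New dose (same interval) = 46.6 × 0.2320 = 10.81 mg

10.8 mg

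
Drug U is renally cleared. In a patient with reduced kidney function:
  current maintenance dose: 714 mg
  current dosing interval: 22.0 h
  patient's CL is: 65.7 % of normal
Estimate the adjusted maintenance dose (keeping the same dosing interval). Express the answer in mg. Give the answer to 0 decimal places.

To keep the same average steady-state level, dosing rate must scale with clearance.
CL ratio = 65.7 / 100 = 0.6570
New dose (same interval) = 714 × 0.6570 = 469.1 mg

469 mg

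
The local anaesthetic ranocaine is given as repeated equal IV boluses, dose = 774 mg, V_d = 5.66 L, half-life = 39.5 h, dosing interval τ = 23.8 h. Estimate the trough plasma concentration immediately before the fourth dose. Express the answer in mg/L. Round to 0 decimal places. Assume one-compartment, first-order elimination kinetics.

C₀ per dose = Dose / Vd = 774 / 5.66 = 136.7 mg/L
k = ln2 / t½ = 0.693147 / 39.5 = 0.01755 h⁻¹
Fraction remaining after one interval: r = e^(−kτ) = e^(−0.01755 × 23.8) = 0.6586
Before dose 4, 3 doses have been given (aged 1τ, 2τ, 3τ).
C_trough = C₀ × (r + r² + … + r^3) = C₀ × r(1−r^3)/(1−r)
        = 136.7 × 0.6586 × (1 − 0.2857) / (1 − 0.6586) = 188.4 mg/L

188 mg/L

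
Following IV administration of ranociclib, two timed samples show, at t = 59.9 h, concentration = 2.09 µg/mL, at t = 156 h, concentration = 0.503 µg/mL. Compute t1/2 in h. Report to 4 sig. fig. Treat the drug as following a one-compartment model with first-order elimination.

46.77 h

k = ln(C₁/C₂) / (t₂ − t₁) = ln(2.09/0.503) / (156 − 59.9)
  = 1.424 / 96.10 = 0.01482 h⁻¹
t½ = ln2 / k = 0.693147 / 0.01482 = 46.77 h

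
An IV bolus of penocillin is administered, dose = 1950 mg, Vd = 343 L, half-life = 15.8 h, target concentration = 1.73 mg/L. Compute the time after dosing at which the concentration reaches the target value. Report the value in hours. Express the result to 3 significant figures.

C₀ = Dose / Vd = 1950 / 343 = 5.685 mg/L
k = ln2 / t½ = 0.693147 / 15.8 = 0.04387 h⁻¹
t = ln(C₀ / C) / k = ln(5.685 / 1.73) / 0.04387
  = ln(3.286) / 0.04387 = 1.190 / 0.04387 = 27.13 h

27.1 h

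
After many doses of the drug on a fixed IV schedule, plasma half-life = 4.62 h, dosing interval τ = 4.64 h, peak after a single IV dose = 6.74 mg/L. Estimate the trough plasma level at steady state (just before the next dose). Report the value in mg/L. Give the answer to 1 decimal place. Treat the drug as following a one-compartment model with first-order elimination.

k = ln2 / t½ = 0.693147 / 4.62 = 0.1500 h⁻¹
e^(−kτ) = e^(−0.1500 × 4.64) = 0.4986
Accumulation ratio R = 1 / (1 − e^(−kτ)) = 1 / (1 − 0.4986) = 1.994
Steady-state trough = C₀ × R × e^(−kτ) = 6.74 × 1.994 × 0.4986 = 6.701 mg/L

6.7 mg/L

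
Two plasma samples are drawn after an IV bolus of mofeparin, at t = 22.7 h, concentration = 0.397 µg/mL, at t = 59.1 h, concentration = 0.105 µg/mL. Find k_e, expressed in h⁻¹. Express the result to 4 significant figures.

k = ln(C₁/C₂) / (t₂ − t₁) = ln(0.397/0.105) / (59.1 − 22.7)
  = 1.330 / 36.40 = 0.03654 h⁻¹

0.03654 h⁻¹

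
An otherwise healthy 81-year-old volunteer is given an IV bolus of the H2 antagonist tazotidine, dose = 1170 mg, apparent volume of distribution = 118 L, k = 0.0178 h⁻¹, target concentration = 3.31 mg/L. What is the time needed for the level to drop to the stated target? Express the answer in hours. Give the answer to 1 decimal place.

C₀ = Dose / Vd = 1170 / 118 = 9.915 mg/L
t = ln(C₀ / C) / k = ln(9.915 / 3.31) / 0.01780
  = ln(2.995) / 0.01780 = 1.097 / 0.01780 = 61.63 h

61.6 h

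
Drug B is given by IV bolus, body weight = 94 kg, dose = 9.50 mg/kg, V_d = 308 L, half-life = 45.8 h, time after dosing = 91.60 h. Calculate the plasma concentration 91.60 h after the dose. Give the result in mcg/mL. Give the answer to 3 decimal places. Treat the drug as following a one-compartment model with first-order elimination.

Total dose = 9.50 × 94 = 893.0 mg
C₀ = Dose / Vd = 893.0 / 308 = 2.899 mg/L
k = ln2 / t½ = 0.693147 / 45.8 = 0.01513 h⁻¹
t / t½ = 91.60 / 45.8 = 2 half-lives
C = C₀ × (1/2)^2 = 2.899 × 0.2500 = 0.7248 mg/L
(0.7248 mg/L = 0.7248 mcg/mL)

0.725 mcg/mL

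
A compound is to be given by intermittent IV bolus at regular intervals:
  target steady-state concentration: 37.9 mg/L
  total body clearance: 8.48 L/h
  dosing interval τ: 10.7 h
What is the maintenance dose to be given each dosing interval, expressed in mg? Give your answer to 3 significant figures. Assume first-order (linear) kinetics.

3440 mg

At steady state, Dose/τ = Css × CL.
Dose = Css × CL × τ = 37.9 × 8.480 × 10.7 = 3439 mg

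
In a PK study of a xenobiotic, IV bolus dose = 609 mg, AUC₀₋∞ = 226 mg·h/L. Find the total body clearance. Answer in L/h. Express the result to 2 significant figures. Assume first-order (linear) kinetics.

2.7 L/h

CL = Dose / AUC = 609 / 226 = 2.695 L/h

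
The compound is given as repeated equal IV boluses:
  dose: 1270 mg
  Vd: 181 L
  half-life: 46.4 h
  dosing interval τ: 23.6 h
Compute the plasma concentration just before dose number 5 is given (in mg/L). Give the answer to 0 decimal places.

C₀ per dose = Dose / Vd = 1270 / 181 = 7.017 mg/L
k = ln2 / t½ = 0.693147 / 46.4 = 0.01494 h⁻¹
Fraction remaining after one interval: r = e^(−kτ) = e^(−0.01494 × 23.6) = 0.7029
Before dose 5, 4 doses have been given (aged 1τ, 2τ, 3τ, 4τ).
C_trough = C₀ × (r + r² + … + r^4) = C₀ × r(1−r^4)/(1−r)
        = 7.017 × 0.7029 × (1 − 0.2441) / (1 − 0.7029) = 12.55 mg/L

13 mg/L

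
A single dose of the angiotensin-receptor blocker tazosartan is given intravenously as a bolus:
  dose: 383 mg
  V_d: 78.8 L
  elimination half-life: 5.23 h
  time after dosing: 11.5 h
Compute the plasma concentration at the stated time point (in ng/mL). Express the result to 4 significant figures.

1059 ng/mL

C₀ = Dose / Vd = 383.0 / 78.8 = 4.860 mg/L
k = ln2 / t½ = 0.693147 / 5.23 = 0.1325 h⁻¹
C = C₀ · e^(−k·t) = 4.860 × e^(−0.1325 × 11.5)
  = 4.860 × 0.2179 = 1.059 mg/L
Convert: 1.059 mg/L × 1000 = 1059 ng/mL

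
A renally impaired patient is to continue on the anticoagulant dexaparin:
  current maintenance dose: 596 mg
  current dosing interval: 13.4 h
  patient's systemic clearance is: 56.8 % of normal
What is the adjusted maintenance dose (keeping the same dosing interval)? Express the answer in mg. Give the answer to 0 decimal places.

339 mg

To keep the same average steady-state level, dosing rate must scale with clearance.
CL ratio = 56.8 / 100 = 0.5680
New dose (same interval) = 596 × 0.5680 = 338.5 mg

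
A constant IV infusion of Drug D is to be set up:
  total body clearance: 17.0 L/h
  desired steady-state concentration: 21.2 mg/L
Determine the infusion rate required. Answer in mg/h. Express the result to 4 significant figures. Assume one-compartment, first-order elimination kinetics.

360.4 mg/h

At steady state, infusion rate R₀ = Css × CL = 21.2 × 17.00 = 360.4 mg/h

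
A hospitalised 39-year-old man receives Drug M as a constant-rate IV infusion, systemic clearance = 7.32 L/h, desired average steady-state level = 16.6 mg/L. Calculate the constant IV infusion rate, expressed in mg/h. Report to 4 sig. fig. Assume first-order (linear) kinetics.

At steady state, infusion rate R₀ = Css × CL = 16.6 × 7.320 = 121.5 mg/h

121.5 mg/h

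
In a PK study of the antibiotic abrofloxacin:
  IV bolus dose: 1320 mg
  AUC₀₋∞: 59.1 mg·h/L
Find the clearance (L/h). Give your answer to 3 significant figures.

22.3 L/h

CL = Dose / AUC = 1320 / 59.1 = 22.34 L/h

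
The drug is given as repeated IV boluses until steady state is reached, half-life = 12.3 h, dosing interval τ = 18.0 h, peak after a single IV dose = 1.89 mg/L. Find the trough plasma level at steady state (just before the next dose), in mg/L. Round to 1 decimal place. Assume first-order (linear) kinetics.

k = ln2 / t½ = 0.693147 / 12.3 = 0.05635 h⁻¹
e^(−kτ) = e^(−0.05635 × 18.0) = 0.3627
Accumulation ratio R = 1 / (1 − e^(−kτ)) = 1 / (1 − 0.3627) = 1.569
Steady-state trough = C₀ × R × e^(−kτ) = 1.89 × 1.569 × 0.3627 = 1.076 mg/L

1.1 mg/L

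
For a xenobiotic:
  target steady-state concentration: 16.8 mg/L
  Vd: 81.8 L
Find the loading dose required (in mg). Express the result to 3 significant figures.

LD = Css × Vd = 16.8 × 81.8 = 1374 mg

1370 mg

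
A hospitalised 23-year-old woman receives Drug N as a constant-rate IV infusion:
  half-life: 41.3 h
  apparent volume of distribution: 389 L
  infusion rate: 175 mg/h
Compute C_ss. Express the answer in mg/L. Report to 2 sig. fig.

27 mg/L

k = ln2 / t½ = 0.693147 / 41.3 = 0.01678 h⁻¹
CL = k × Vd = 0.01678 × 389 = 6.527 L/h
At steady state Css = R₀ / CL = 175 / 6.527 = 26.81 mg/L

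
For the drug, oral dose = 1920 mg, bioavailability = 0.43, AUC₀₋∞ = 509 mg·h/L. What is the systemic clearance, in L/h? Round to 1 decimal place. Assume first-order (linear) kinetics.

CL = F·Dose / AUC = 0.43 × 1920 / 509 = 1.622 L/h

1.6 L/h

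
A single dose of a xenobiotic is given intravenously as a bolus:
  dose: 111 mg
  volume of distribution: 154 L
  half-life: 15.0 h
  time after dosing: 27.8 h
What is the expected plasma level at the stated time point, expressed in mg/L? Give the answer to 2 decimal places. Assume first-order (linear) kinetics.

C₀ = Dose / Vd = 111.0 / 154 = 0.7208 mg/L
k = ln2 / t½ = 0.693147 / 15.0 = 0.04621 h⁻¹
C = C₀ · e^(−k·t) = 0.7208 × e^(−0.04621 × 27.8)
  = 0.7208 × 0.2768 = 0.1995 mg/L

0.20 mg/L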